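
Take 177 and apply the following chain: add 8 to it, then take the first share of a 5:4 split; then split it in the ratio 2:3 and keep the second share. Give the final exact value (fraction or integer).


Start with 177.
Step 1: Add 8: 177+8=185; split 5:4 first = 185*5/9 = 925/9
Step 2: Split 2:3, second share = 925/9 * 3/5 = 185/3
Final result = 185/3

185/3


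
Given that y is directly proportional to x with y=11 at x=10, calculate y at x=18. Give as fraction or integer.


Direct proportion: y = kx
Find k: k = 11/10 = 11/10
Compute y at x=18: y = 11/10 * 18
y = 99/5

99/5


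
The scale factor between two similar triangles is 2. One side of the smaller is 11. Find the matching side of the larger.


Similar triangles have proportional sides
Scale factor = 2
Smaller side = 11
Corresponding larger side = 11 * 2
= 22

22


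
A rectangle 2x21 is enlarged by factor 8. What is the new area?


Original dimensions: 2 x 21
Enlargement factor = 8
New width = 2 * 8 = 16
New height = 21 * 8 = 168
New area = 16 * 168 = 2688

2688


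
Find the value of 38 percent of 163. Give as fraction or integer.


Compute 38% of 163
Convert percentage: 38% = 38/100
Multiply: 163 * 38/100
= 6194/100
= 3097/50

3097/50


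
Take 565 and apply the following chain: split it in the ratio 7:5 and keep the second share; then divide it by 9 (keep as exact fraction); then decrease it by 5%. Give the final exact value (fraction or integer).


Start with 565.
Step 1: Split 7:5, second share = 565 * 5/12 = 2825/12
Step 2: Divide by 9: 2825/12 / 9 = 2825/108
Step 3: Decrease by 5%: 2825/108 * 95/100 = 10735/432
Final result = 10735/432

10735/432


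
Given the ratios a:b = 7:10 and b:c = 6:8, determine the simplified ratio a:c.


Given a:b = 7:10 and b:c = 6:8
Make b consistent. Multiply first ratio by 6: a:b = 42:60
Multiply second ratio by 10: b:c = 60:80
Now b = 60 in both, so a:b:c = 42:60:80
Therefore a:c = 42:80
Simplify by GCD: a:c = 21:40

21:40


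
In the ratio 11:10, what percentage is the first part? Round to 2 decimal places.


Total parts = 11 + 10 = 21
First part fraction = 11/21
Percentage = (11/21) * 100
= 0.52381 * 100
= 52.38%

52.38


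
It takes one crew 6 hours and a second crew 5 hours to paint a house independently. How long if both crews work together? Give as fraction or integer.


Rate of A = 1/6 job per hour
Rate of B = 1/5 job per hour
Combined rate = 1/6 + 1/5
Find common denominator: (5 + 6)/(6*5) = 11/30
Combined rate = 11/30 job per hour
Time together = 1 / (11/30) = 30/11 hours

30/11


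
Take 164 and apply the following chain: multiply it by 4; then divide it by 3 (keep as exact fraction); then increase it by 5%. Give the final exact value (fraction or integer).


Start with 164.
Step 1: Multiply by 4: 164 * 4 = 656
Step 2: Divide by 3: 656 / 3 = 656/3
Step 3: Increase by 5%: 656/3 * 105/100 = 1148/5
Final result = 1148/5

1148/5


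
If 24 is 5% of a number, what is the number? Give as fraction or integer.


Given: 24 is 5% of the whole
Set up: 24 = 5/100 * whole
whole = 24 * 100 / 5
whole = 2400 / 5
whole = 480

480


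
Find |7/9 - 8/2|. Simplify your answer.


Simplify: 7/9 = 7/9 and 8/2 = 4
Find common denominator: LCD = 9
Convert: 7/9 and 36/9
Difference = |7 - 36|/9 = 29/9
Simplified = 29/9

29/9


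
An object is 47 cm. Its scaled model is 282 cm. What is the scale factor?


Original length = 47 cm
Scaled length = 282 cm
Scale factor = 282 / 47
= 6

6


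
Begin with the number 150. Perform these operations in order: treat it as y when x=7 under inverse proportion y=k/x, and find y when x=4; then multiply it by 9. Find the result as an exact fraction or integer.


Start with 150.
Step 1: Inverse prop: k = (150)*7; new y = k/4 = 150*7/4 = 525/2
Step 2: Multiply by 9: 525/2 * 9 = 4725/2
Final result = 4725/2

4725/2


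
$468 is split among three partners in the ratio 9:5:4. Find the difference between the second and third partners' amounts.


Total parts = 9 + 5 + 4 = 18
Value per part = 468 / 18 = 26
Shares: 9*26=234, 5*26=130, 4*26=104
Second share = 130, third share = 104
Difference = |130 - 104| = 26

26


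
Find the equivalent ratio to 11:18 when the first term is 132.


Original ratio: 11:18
First term target: 132
Scale factor = 132 / 11 = 12
Multiply second term: 18 * 12 = 216
Equivalent ratio = 132:216

132:216


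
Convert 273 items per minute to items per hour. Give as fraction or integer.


Converting from per minute to per hour
Rate = 273 items per minute
Multiply by 60: 273 * 60
= 16380 items per hour

16380


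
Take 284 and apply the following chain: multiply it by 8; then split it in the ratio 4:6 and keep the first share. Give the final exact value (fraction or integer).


Start with 284.
Step 1: Multiply by 8: 284 * 8 = 2272
Step 2: Split 4:6, first share = 2272 * 4/10 = 4544/5
Final result = 4544/5

4544/5


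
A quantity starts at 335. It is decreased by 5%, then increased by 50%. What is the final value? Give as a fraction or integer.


Start: 335
Step 1: decrease by 5% => multiply by 95/100
  335 * 95/100 = 1273/4
Step 2: increase by 50% => multiply by 150/100
  1273/4 * 150/100 = 3819/8
Final value = 3819/8

3819/8


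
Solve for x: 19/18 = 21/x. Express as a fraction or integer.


Setting up: 19/18 = 21/x
Cross multiply: 19 * x = 18 * 21
19x = 378
x = 378/19
x = 378/19

378/19


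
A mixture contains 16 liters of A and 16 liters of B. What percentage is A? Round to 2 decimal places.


Volume of A = 16 L
Volume of B = 16 L
Total volume = 16 + 16 = 32 L
Percentage of A = (16/32) * 100
= 50.00%

50.00


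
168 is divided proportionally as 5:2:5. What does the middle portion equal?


Ratio = 5:2:5
Total parts = 5 + 2 + 5 = 12
Value per part = 168 / 12 = 14
First share = 5 * 14 = 70
Middle share = 2 * 14 = 28
Third share = 5 * 14 = 70

28


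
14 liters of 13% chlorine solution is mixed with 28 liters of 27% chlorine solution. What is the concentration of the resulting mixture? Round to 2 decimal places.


Solute in mixture 1 = 13% of 14 L = 14*13/100 = 91/50 L
Solute in mixture 2 = 27% of 28 L = 28*27/100 = 189/25 L
Total solute = 91/50 + 189/25 = 469/50 L
Total volume = 14 + 28 = 42 L
Final concentration = 469/50/42 * 100 = 22.33%

22.33


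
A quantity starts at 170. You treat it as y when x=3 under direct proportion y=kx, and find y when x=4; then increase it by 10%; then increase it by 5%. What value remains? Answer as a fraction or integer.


Start with 170.
Step 1: Direct prop: k = (170)/3; new y = k*4 = 170*4/3 = 680/3
Step 2: Increase by 10%: 680/3 * 110/100 = 748/3
Step 3: Increase by 5%: 748/3 * 105/100 = 1309/5
Final result = 1309/5

1309/5


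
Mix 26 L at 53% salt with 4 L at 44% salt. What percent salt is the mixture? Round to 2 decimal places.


Solute in mixture 1 = 53% of 26 L = 26*53/100 = 689/50 L
Solute in mixture 2 = 44% of 4 L = 4*44/100 = 44/25 L
Total solute = 689/50 + 44/25 = 777/50 L
Total volume = 26 + 4 = 30 L
Final concentration = 777/50/30 * 100 = 51.80%

51.80


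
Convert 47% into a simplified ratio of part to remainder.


Part = 47%, Remainder = 53%
Ratio = 47:53
GCD(47, 53) = 1
Simplify: 47:53 = 47:53

47:53


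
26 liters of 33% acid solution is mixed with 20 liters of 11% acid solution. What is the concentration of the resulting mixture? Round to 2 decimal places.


Solute in mixture 1 = 33% of 26 L = 26*33/100 = 429/50 L
Solute in mixture 2 = 11% of 20 L = 20*11/100 = 11/5 L
Total solute = 429/50 + 11/5 = 539/50 L
Total volume = 26 + 20 = 46 L
Final concentration = 539/50/46 * 100 = 23.43%

23.43


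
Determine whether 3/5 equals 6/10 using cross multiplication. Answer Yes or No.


Cross multiply to check 3/5 = 6/10
Left cross product: 3 * 10 = 30
Right cross product: 5 * 6 = 30
30 = 30
Equal, so proportions match => Yes

Yes


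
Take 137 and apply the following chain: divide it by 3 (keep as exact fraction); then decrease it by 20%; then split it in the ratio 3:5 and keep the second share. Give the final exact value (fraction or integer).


Start with 137.
Step 1: Divide by 3: 137 / 3 = 137/3
Step 2: Decrease by 20%: 137/3 * 80/100 = 548/15
Step 3: Split 3:5, second share = 548/15 * 5/8 = 137/6
Final result = 137/6

137/6


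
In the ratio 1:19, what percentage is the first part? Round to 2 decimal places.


Total parts = 1 + 19 = 20
First part fraction = 1/20
Percentage = (1/20) * 100
= 0.05 * 100
= 5.00%

5.00


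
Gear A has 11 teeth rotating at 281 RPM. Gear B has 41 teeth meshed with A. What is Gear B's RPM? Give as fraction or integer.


Gear ratio: teeth_A * RPM_A = teeth_B * RPM_B
11 * 281 = 41 * RPM_B
3091 = 41 * RPM_B
RPM_B = 3091 / 41
RPM_B = 3091/41

3091/41


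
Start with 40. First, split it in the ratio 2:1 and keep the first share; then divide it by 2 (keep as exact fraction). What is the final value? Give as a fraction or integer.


Start with 40.
Step 1: Split 2:1, first share = 40 * 2/3 = 80/3
Step 2: Divide by 2: 80/3 / 2 = 40/3
Final result = 40/3

40/3


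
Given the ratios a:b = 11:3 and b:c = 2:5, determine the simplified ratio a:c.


Given a:b = 11:3 and b:c = 2:5
Make b consistent. Multiply first ratio by 2: a:b = 22:6
Multiply second ratio by 3: b:c = 6:15
Now b = 6 in both, so a:b:c = 22:6:15
Therefore a:c = 22:15
Simplify by GCD: a:c = 22:15

22:15


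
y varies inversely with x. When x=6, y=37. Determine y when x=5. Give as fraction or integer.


Inverse proportion: y = k/x
Find k: k = 6 * 37 = 222
Compute y at x=5: y = 222/5
y = 222/5

222/5


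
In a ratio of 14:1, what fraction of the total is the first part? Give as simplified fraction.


Total parts = 14 + 1 = 15
First part fraction = 14/15
Simplify: 14/15 = 14/15

14/15


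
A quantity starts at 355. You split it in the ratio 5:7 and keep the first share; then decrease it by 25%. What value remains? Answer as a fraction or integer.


Start with 355.
Step 1: Split 5:7, first share = 355 * 5/12 = 1775/12
Step 2: Decrease by 25%: 1775/12 * 75/100 = 1775/16
Final result = 1775/16

1775/16


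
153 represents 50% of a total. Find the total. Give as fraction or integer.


Given: 153 is 50% of the whole
Set up: 153 = 50/100 * whole
whole = 153 * 100 / 50
whole = 15300 / 50
whole = 306

306


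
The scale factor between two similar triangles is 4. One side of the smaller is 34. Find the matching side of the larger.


Similar triangles have proportional sides
Scale factor = 4
Smaller side = 34
Corresponding larger side = 34 * 4
= 136

136


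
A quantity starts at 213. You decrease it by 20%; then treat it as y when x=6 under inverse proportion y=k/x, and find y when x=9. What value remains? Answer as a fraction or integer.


Start with 213.
Step 1: Decrease by 20%: 213 * 80/100 = 852/5
Step 2: Inverse prop: k = (852/5)*6; new y = k/9 = 852/5*6/9 = 568/5
Final result = 568/5

568/5


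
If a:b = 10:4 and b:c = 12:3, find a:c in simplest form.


Given a:b = 10:4 and b:c = 12:3
Make b consistent. Multiply first ratio by 12: a:b = 120:48
Multiply second ratio by 4: b:c = 48:12
Now b = 48 in both, so a:b:c = 120:48:12
Therefore a:c = 120:12
Simplify by GCD: a:c = 10:1

10:1


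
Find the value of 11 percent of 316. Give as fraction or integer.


Compute 11% of 316
Convert percentage: 11% = 11/100
Multiply: 316 * 11/100
= 3476/100
= 869/25

869/25


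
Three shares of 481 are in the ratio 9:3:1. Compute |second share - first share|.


Total parts = 9 + 3 + 1 = 13
Value per part = 481 / 13 = 37
Shares: 9*37=333, 3*37=111, 1*37=37
Second share = 111, first share = 333
Difference = |111 - 333| = 222

222


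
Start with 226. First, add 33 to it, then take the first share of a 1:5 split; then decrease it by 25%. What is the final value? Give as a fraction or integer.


Start with 226.
Step 1: Add 33: 226+33=259; split 1:5 first = 259*1/6 = 259/6
Step 2: Decrease by 25%: 259/6 * 75/100 = 259/8
Final result = 259/8

259/8


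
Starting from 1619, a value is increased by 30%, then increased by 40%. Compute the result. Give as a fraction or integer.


Start: 1619
Step 1: increase by 30% => multiply by 130/100
  1619 * 130/100 = 21047/10
Step 2: increase by 40% => multiply by 140/100
  21047/10 * 140/100 = 147329/50
Final value = 147329/50

147329/50


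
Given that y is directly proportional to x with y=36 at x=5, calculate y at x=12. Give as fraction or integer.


Direct proportion: y = kx
Find k: k = 36/5 = 36/5
Compute y at x=12: y = 36/5 * 12
y = 432/5

432/5


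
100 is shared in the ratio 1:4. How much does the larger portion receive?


Total parts = 1 + 4 = 5
Value per part = 100 / 5 = 20
First share = 1 * 20 = 20
Second share = 4 * 20 = 80
Larger share = 80

80


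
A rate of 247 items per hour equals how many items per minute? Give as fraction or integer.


Converting from per hour to per minute
Rate = 247 items per hour
Divide by 60: 247/60
= 247/60 items per minute

247/60


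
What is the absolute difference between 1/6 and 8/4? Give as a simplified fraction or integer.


Simplify: 1/6 = 1/6 and 8/4 = 2
Find common denominator: LCD = 6
Convert: 1/6 and 12/6
Difference = |1 - 12|/6 = 11/6
Simplified = 11/6

11/6


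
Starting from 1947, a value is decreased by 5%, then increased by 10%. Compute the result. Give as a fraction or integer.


Start: 1947
Step 1: decrease by 5% => multiply by 95/100
  1947 * 95/100 = 36993/20
Step 2: increase by 10% => multiply by 110/100
  36993/20 * 110/100 = 406923/200
Final value = 406923/200

406923/200


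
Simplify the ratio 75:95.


Find GCD(75, 95)
GCD = 5
Divide both by 5: 75/5 = 15, 95/5 = 19
Simplified ratio = 15:19

15:19


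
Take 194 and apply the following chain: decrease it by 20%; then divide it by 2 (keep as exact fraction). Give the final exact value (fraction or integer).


Start with 194.
Step 1: Decrease by 20%: 194 * 80/100 = 776/5
Step 2: Divide by 2: 776/5 / 2 = 388/5
Final result = 388/5

388/5


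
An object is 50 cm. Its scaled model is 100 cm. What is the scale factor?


Original length = 50 cm
Scaled length = 100 cm
Scale factor = 100 / 50
= 2

2


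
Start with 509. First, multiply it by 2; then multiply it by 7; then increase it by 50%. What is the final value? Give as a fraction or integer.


Start with 509.
Step 1: Multiply by 2: 509 * 2 = 1018
Step 2: Multiply by 7: 1018 * 7 = 7126
Step 3: Increase by 50%: 7126 * 150/100 = 10689
Final result = 10689

10689


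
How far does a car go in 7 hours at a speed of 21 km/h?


Using distance = speed * time
Speed = 21 km/h
Time = 7 hours
Distance = 21 * 7
= 147 km

147


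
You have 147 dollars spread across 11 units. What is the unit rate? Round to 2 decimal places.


Total dollars = 147
Number of units = 11
Unit rate = 147 / 11
= 13.36 dollars per unit

13.36


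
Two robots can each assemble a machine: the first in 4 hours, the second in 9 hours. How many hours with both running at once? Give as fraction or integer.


Rate of A = 1/4 job per hour
Rate of B = 1/9 job per hour
Combined rate = 1/4 + 1/9
Find common denominator: (9 + 4)/(4*9) = 13/36
Combined rate = 13/36 job per hour
Time together = 1 / (13/36) = 36/13 hours

36/13


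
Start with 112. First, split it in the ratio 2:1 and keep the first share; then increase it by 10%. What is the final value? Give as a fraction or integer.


Start with 112.
Step 1: Split 2:1, first share = 112 * 2/3 = 224/3
Step 2: Increase by 10%: 224/3 * 110/100 = 1232/15
Final result = 1232/15

1232/15


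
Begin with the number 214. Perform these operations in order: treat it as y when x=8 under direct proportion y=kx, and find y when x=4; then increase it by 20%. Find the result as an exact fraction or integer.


Start with 214.
Step 1: Direct prop: k = (214)/8; new y = k*4 = 214*4/8 = 107
Step 2: Increase by 20%: 107 * 120/100 = 642/5
Final result = 642/5

642/5


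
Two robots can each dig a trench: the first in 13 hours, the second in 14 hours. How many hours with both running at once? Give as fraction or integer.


Rate of A = 1/13 job per hour
Rate of B = 1/14 job per hour
Combined rate = 1/13 + 1/14
Find common denominator: (14 + 13)/(13*14) = 27/182
Combined rate = 27/182 job per hour
Time together = 1 / (27/182) = 182/27 hours

182/27


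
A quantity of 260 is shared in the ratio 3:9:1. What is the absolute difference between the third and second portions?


Total parts = 3 + 9 + 1 = 13
Value per part = 260 / 13 = 20
Shares: 3*20=60, 9*20=180, 1*20=20
Third share = 20, second share = 180
Difference = |20 - 180| = 160

160


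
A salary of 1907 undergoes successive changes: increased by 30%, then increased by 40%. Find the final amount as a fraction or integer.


Start: 1907
Step 1: increase by 30% => multiply by 130/100
  1907 * 130/100 = 24791/10
Step 2: increase by 40% => multiply by 140/100
  24791/10 * 140/100 = 173537/50
Final value = 173537/50

173537/50


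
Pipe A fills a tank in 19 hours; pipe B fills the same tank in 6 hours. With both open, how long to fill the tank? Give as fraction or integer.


Rate of A = 1/19 job per hour
Rate of B = 1/6 job per hour
Combined rate = 1/19 + 1/6
Find common denominator: (6 + 19)/(19*6) = 25/114
Combined rate = 25/114 job per hour
Time together = 1 / (25/114) = 114/25 hours

114/25


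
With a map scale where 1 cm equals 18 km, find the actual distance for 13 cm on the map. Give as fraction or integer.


Map scale: 1 cm = 18 km
Measured distance on map = 13 cm
Set up proportion: 13 * 18 / 1
= 234 / 1
= 234 km

234


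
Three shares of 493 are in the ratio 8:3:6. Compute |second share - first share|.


Total parts = 8 + 3 + 6 = 17
Value per part = 493 / 17 = 29
Shares: 8*29=232, 3*29=87, 6*29=174
Second share = 87, first share = 232
Difference = |87 - 232| = 145

145


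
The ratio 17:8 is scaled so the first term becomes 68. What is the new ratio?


Original ratio: 17:8
First term target: 68
Scale factor = 68 / 17 = 4
Multiply second term: 8 * 4 = 32
Equivalent ratio = 68:32

68:32


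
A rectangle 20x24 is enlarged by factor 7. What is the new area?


Original dimensions: 20 x 24
Enlargement factor = 7
New width = 20 * 7 = 140
New height = 24 * 7 = 168
New area = 140 * 168 = 23520

23520


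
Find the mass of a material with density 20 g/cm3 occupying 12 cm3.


Using mass = density * volume
Density = 20 g/cm3
Volume = 12 cm3
Mass = 20 * 12
= 240 g

240


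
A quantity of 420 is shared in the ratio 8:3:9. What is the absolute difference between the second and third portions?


Total parts = 8 + 3 + 9 = 20
Value per part = 420 / 20 = 21
Shares: 8*21=168, 3*21=63, 9*21=189
Second share = 63, third share = 189
Difference = |63 - 189| = 126

126


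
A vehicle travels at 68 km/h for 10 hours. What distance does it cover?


Using distance = speed * time
Speed = 68 km/h
Time = 10 hours
Distance = 68 * 10
= 680 km

680


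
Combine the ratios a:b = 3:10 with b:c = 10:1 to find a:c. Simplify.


Given a:b = 3:10 and b:c = 10:1
Make b consistent. Multiply first ratio by 10: a:b = 30:100
Multiply second ratio by 10: b:c = 100:10
Now b = 100 in both, so a:b:c = 30:100:10
Therefore a:c = 30:10
Simplify by GCD: a:c = 3:1

3:1


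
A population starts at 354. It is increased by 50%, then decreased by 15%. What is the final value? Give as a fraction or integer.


Start: 354
Step 1: increase by 50% => multiply by 150/100
  354 * 150/100 = 531
Step 2: decrease by 15% => multiply by 85/100
  531 * 85/100 = 9027/20
Final value = 9027/20

9027/20


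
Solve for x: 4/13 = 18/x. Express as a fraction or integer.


Setting up: 4/13 = 18/x
Cross multiply: 4 * x = 13 * 18
4x = 234
x = 234/4
x = 117/2

117/2


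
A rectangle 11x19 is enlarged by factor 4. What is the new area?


Original dimensions: 11 x 19
Enlargement factor = 4
New width = 11 * 4 = 44
New height = 19 * 4 = 76
New area = 44 * 76 = 3344

3344


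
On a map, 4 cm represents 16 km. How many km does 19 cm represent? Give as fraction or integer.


Map scale: 4 cm = 16 km
Measured distance on map = 19 cm
Set up proportion: 19 * 16 / 4
= 304 / 4
= 76 km

76


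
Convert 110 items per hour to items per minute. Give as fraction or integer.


Converting from per hour to per minute
Rate = 110 items per hour
Divide by 60: 110/60
= 11/6 items per minute

11/6


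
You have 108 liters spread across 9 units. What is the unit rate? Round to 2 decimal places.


Total liters = 108
Number of units = 9
Unit rate = 108 / 9
= 12 liters per unit

12


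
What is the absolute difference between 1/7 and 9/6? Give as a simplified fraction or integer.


Simplify: 1/7 = 1/7 and 9/6 = 3/2
Find common denominator: LCD = 14
Convert: 2/14 and 21/14
Difference = |2 - 21|/14 = 19/14
Simplified = 19/14

19/14


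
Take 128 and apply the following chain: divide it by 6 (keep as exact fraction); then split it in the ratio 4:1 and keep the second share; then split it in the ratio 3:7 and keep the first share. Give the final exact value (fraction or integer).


Start with 128.
Step 1: Divide by 6: 128 / 6 = 64/3
Step 2: Split 4:1, second share = 64/3 * 1/5 = 64/15
Step 3: Split 3:7, first share = 64/15 * 3/10 = 32/25
Final result = 32/25

32/25


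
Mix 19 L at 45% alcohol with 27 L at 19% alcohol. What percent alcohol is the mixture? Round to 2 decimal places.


Solute in mixture 1 = 45% of 19 L = 19*45/100 = 171/20 L
Solute in mixture 2 = 19% of 27 L = 27*19/100 = 513/100 L
Total solute = 171/20 + 513/100 = 342/25 L
Total volume = 19 + 27 = 46 L
Final concentration = 342/25/46 * 100 = 29.74%

29.74


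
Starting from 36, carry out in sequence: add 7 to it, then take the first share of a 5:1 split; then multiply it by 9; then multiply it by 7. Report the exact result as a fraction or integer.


Start with 36.
Step 1: Add 7: 36+7=43; split 5:1 first = 43*5/6 = 215/6
Step 2: Multiply by 9: 215/6 * 9 = 645/2
Step 3: Multiply by 7: 645/2 * 7 = 4515/2
Final result = 4515/2

4515/2


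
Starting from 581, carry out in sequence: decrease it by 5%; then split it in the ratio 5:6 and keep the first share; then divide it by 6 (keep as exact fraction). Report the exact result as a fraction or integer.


Start with 581.
Step 1: Decrease by 5%: 581 * 95/100 = 11039/20
Step 2: Split 5:6, first share = 11039/20 * 5/11 = 11039/44
Step 3: Divide by 6: 11039/44 / 6 = 11039/264
Final result = 11039/264

11039/264


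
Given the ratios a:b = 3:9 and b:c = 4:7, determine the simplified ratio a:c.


Given a:b = 3:9 and b:c = 4:7
Make b consistent. Multiply first ratio by 4: a:b = 12:36
Multiply second ratio by 9: b:c = 36:63
Now b = 36 in both, so a:b:c = 12:36:63
Therefore a:c = 12:63
Simplify by GCD: a:c = 4:21

4:21


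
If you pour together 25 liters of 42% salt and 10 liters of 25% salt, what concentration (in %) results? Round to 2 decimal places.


Solute in mixture 1 = 42% of 25 L = 25*42/100 = 21/2 L
Solute in mixture 2 = 25% of 10 L = 10*25/100 = 5/2 L
Total solute = 21/2 + 5/2 = 13 L
Total volume = 25 + 10 = 35 L
Final concentration = 13/35 * 100 = 37.14%

37.14


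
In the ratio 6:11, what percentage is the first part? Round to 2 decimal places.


Total parts = 6 + 11 = 17
First part fraction = 6/17
Percentage = (6/17) * 100
= 0.352941 * 100
= 35.29%

35.29


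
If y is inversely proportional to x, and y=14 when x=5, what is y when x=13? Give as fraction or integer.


Inverse proportion: y = k/x
Find k: k = 5 * 14 = 70
Compute y at x=13: y = 70/13
y = 70/13

70/13


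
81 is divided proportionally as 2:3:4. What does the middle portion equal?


Ratio = 2:3:4
Total parts = 2 + 3 + 4 = 9
Value per part = 81 / 9 = 9
First share = 2 * 9 = 18
Middle share = 3 * 9 = 27
Third share = 4 * 9 = 36

27


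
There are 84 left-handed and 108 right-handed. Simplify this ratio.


Find GCD(84, 108)
GCD = 12
Divide both by 12: 84/12 = 7, 108/12 = 9
Simplified ratio = 7:9

7:9


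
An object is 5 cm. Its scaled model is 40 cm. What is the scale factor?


Original length = 5 cm
Scaled length = 40 cm
Scale factor = 40 / 5
= 8

8


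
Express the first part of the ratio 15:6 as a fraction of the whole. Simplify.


Total parts = 15 + 6 = 21
First part fraction = 15/21
Simplify: 15/21 = 5/7

5/7


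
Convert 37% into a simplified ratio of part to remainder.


Part = 37%, Remainder = 63%
Ratio = 37:63
GCD(37, 63) = 1
Simplify: 37:63 = 37:63

37:63


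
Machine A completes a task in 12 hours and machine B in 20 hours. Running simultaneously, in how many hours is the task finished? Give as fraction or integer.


Rate of A = 1/12 job per hour
Rate of B = 1/20 job per hour
Combined rate = 1/12 + 1/20
Find common denominator: (20 + 12)/(12*20) = 32/240
Combined rate = 2/15 job per hour
Time together = 1 / (2/15) = 15/2 hours

15/2


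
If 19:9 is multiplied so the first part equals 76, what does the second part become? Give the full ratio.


Original ratio: 19:9
First term target: 76
Scale factor = 76 / 19 = 4
Multiply second term: 9 * 4 = 36
Equivalent ratio = 76:36

76:36


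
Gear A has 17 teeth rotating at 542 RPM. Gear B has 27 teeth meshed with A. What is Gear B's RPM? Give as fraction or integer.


Gear ratio: teeth_A * RPM_A = teeth_B * RPM_B
17 * 542 = 27 * RPM_B
9214 = 27 * RPM_B
RPM_B = 9214 / 27
RPM_B = 9214/27

9214/27


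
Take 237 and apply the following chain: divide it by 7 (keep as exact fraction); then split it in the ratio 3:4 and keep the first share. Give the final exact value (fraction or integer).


Start with 237.
Step 1: Divide by 7: 237 / 7 = 237/7
Step 2: Split 3:4, first share = 237/7 * 3/7 = 711/49
Final result = 711/49

711/49


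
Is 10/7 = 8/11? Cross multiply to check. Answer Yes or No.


Cross multiply to check 10/7 = 8/11
Left cross product: 10 * 11 = 110
Right cross product: 7 * 8 = 56
110 != 56
Not equal, so proportions differ => No

No


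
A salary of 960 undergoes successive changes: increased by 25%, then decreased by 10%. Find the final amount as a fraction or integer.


Start: 960
Step 1: increase by 25% => multiply by 125/100
  960 * 125/100 = 1200
Step 2: decrease by 10% => multiply by 90/100
  1200 * 90/100 = 1080
Final value = 1080

1080


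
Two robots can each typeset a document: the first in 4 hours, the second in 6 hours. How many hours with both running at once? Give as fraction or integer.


Rate of A = 1/4 job per hour
Rate of B = 1/6 job per hour
Combined rate = 1/4 + 1/6
Find common denominator: (6 + 4)/(4*6) = 10/24
Combined rate = 5/12 job per hour
Time together = 1 / (5/12) = 12/5 hours

12/5


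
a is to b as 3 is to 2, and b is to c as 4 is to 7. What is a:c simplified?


Given a:b = 3:2 and b:c = 4:7
Make b consistent. Multiply first ratio by 4: a:b = 12:8
Multiply second ratio by 2: b:c = 8:14
Now b = 8 in both, so a:b:c = 12:8:14
Therefore a:c = 12:14
Simplify by GCD: a:c = 6:7

6:7


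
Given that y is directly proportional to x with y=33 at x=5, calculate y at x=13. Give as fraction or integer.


Direct proportion: y = kx
Find k: k = 33/5 = 33/5
Compute y at x=13: y = 33/5 * 13
y = 429/5

429/5


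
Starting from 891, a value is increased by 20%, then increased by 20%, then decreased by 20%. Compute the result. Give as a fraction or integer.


Start: 891
Step 1: increase by 20% => multiply by 120/100
  891 * 120/100 = 5346/5
Step 2: increase by 20% => multiply by 120/100
  5346/5 * 120/100 = 32076/25
Step 3: decrease by 20% => multiply by 80/100
  32076/25 * 80/100 = 128304/125
Final value = 128304/125

128304/125


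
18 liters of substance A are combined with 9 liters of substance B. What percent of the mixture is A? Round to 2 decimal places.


Volume of A = 18 L
Volume of B = 9 L
Total volume = 18 + 9 = 27 L
Percentage of A = (18/27) * 100
= 66.67%

66.67


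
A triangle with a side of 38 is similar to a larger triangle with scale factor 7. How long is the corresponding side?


Similar triangles have proportional sides
Scale factor = 7
Smaller side = 38
Corresponding larger side = 38 * 7
= 266

266


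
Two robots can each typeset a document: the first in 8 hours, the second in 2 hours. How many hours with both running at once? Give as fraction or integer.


Rate of A = 1/8 job per hour
Rate of B = 1/2 job per hour
Combined rate = 1/8 + 1/2
Find common denominator: (2 + 8)/(8*2) = 10/16
Combined rate = 5/8 job per hour
Time together = 1 / (5/8) = 8/5 hours

8/5


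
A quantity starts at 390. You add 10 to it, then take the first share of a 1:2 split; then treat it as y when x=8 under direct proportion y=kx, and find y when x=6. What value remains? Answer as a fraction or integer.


Start with 390.
Step 1: Add 10: 390+10=400; split 1:2 first = 400*1/3 = 400/3
Step 2: Direct prop: k = (400/3)/8; new y = k*6 = 400/3*6/8 = 100
Final result = 100

100


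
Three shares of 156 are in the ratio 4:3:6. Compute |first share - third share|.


Total parts = 4 + 3 + 6 = 13
Value per part = 156 / 13 = 12
Shares: 4*12=48, 3*12=36, 6*12=72
First share = 48, third share = 72
Difference = |48 - 72| = 24

24


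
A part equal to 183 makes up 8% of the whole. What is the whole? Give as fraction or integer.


Given: 183 is 8% of the whole
Set up: 183 = 8/100 * whole
whole = 183 * 100 / 8
whole = 18300 / 8
whole = 4575/2

4575/2


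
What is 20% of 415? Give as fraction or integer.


Compute 20% of 415
Convert percentage: 20% = 20/100
Multiply: 415 * 20/100
= 8300/100
= 83

83


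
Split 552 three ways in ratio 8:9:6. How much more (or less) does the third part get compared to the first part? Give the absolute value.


Total parts = 8 + 9 + 6 = 23
Value per part = 552 / 23 = 24
Shares: 8*24=192, 9*24=216, 6*24=144
Third share = 144, first share = 192
Difference = |144 - 192| = 48

48


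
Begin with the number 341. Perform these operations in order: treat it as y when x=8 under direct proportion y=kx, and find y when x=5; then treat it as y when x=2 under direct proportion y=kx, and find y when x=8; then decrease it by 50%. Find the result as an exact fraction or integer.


Start with 341.
Step 1: Direct prop: k = (341)/8; new y = k*5 = 341*5/8 = 1705/8
Step 2: Direct prop: k = (1705/8)/2; new y = k*8 = 1705/8*8/2 = 1705/2
Step 3: Decrease by 50%: 1705/2 * 50/100 = 1705/4
Final result = 1705/4

1705/4


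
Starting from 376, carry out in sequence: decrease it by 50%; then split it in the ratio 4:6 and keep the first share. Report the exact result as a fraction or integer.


Start with 376.
Step 1: Decrease by 50%: 376 * 50/100 = 188
Step 2: Split 4:6, first share = 188 * 4/10 = 376/5
Final result = 376/5

376/5


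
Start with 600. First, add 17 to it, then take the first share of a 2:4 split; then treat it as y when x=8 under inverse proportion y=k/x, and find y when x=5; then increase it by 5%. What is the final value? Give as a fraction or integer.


Start with 600.
Step 1: Add 17: 600+17=617; split 2:4 first = 617*2/6 = 617/3
Step 2: Inverse prop: k = (617/3)*8; new y = k/5 = 617/3*8/5 = 4936/15
Step 3: Increase by 5%: 4936/15 * 105/100 = 8638/25
Final result = 8638/25

8638/25


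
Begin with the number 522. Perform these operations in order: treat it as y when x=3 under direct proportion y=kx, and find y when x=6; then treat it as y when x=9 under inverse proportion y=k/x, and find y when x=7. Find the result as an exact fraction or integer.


Start with 522.
Step 1: Direct prop: k = (522)/3; new y = k*6 = 522*6/3 = 1044
Step 2: Inverse prop: k = (1044)*9; new y = k/7 = 1044*9/7 = 9396/7
Final result = 9396/7

9396/7


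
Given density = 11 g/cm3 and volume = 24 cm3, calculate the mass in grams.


Using mass = density * volume
Density = 11 g/cm3
Volume = 24 cm3
Mass = 11 * 24
= 264 g

264


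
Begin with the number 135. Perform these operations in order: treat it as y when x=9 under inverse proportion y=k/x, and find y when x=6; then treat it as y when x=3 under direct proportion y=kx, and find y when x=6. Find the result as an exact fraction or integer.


Start with 135.
Step 1: Inverse prop: k = (135)*9; new y = k/6 = 135*9/6 = 405/2
Step 2: Direct prop: k = (405/2)/3; new y = k*6 = 405/2*6/3 = 405
Final result = 405

405


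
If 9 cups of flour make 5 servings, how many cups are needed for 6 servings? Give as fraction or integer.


Original: 9 cups for 5 servings
Target servings = 6
Scaling factor = 6/5
New amount = 9 * 6/5
= 54/5
= 54/5 cups

54/5


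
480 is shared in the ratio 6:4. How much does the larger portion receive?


Total parts = 6 + 4 = 10
Value per part = 480 / 10 = 48
First share = 6 * 48 = 288
Second share = 4 * 48 = 192
Larger share = 288

288


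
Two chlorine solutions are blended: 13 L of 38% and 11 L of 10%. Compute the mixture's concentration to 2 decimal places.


Solute in mixture 1 = 38% of 13 L = 13*38/100 = 247/50 L
Solute in mixture 2 = 10% of 11 L = 11*10/100 = 11/10 L
Total solute = 247/50 + 11/10 = 151/25 L
Total volume = 13 + 11 = 24 L
Final concentration = 151/25/24 * 100 = 25.17%

25.17


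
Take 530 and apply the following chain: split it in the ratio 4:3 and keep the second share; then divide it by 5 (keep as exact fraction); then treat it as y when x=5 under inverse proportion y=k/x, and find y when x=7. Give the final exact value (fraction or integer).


Start with 530.
Step 1: Split 4:3, second share = 530 * 3/7 = 1590/7
Step 2: Divide by 5: 1590/7 / 5 = 318/7
Step 3: Inverse prop: k = (318/7)*5; new y = k/7 = 318/7*5/7 = 1590/49
Final result = 1590/49

1590/49


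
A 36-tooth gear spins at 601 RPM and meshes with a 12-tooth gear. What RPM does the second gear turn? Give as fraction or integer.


Gear ratio: teeth_A * RPM_A = teeth_B * RPM_B
36 * 601 = 12 * RPM_B
21636 = 12 * RPM_B
RPM_B = 21636 / 12
RPM_B = 1803

1803


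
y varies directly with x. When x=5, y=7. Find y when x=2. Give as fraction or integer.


Direct proportion: y = kx
Find k: k = 7/5 = 7/5
Compute y at x=2: y = 7/5 * 2
y = 14/5

14/5


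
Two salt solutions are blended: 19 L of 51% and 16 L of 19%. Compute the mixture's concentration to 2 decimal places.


Solute in mixture 1 = 51% of 19 L = 19*51/100 = 969/100 L
Solute in mixture 2 = 19% of 16 L = 16*19/100 = 76/25 L
Total solute = 969/100 + 76/25 = 1273/100 L
Total volume = 19 + 16 = 35 L
Final concentration = 1273/100/35 * 100 = 36.37%

36.37


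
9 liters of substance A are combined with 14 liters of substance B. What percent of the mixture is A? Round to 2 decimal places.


Volume of A = 9 L
Volume of B = 14 L
Total volume = 9 + 14 = 23 L
Percentage of A = (9/23) * 100
= 39.13%

39.13


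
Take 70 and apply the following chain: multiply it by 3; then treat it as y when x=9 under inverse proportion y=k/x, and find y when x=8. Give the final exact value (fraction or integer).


Start with 70.
Step 1: Multiply by 3: 70 * 3 = 210
Step 2: Inverse prop: k = (210)*9; new y = k/8 = 210*9/8 = 945/4
Final result = 945/4

945/4


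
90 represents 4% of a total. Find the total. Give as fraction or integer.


Given: 90 is 4% of the whole
Set up: 90 = 4/100 * whole
whole = 90 * 100 / 4
whole = 9000 / 4
whole = 2250

2250


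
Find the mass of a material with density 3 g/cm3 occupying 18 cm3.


Using mass = density * volume
Density = 3 g/cm3
Volume = 18 cm3
Mass = 3 * 18
= 54 g

54


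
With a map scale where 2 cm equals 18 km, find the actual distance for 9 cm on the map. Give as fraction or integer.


Map scale: 2 cm = 18 km
Measured distance on map = 9 cm
Set up proportion: 9 * 18 / 2
= 162 / 2
= 81 km

81


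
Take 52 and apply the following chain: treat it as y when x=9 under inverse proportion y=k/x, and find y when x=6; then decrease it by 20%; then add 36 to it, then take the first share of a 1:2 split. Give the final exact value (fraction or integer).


Start with 52.
Step 1: Inverse prop: k = (52)*9; new y = k/6 = 52*9/6 = 78
Step 2: Decrease by 20%: 78 * 80/100 = 312/5
Step 3: Add 36: 312/5+36=492/5; split 1:2 first = 492/5*1/3 = 164/5
Final result = 164/5

164/5


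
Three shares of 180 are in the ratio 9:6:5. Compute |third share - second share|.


Total parts = 9 + 6 + 5 = 20
Value per part = 180 / 20 = 9
Shares: 9*9=81, 6*9=54, 5*9=45
Third share = 45, second share = 54
Difference = |45 - 54| = 9

9


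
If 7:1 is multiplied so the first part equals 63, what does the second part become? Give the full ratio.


Original ratio: 7:1
First term target: 63
Scale factor = 63 / 7 = 9
Multiply second term: 1 * 9 = 9
Equivalent ratio = 63:9

63:9


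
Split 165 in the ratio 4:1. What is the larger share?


Total parts = 4 + 1 = 5
Value per part = 165 / 5 = 33
First share = 4 * 33 = 132
Second share = 1 * 33 = 33
Larger share = 132

132


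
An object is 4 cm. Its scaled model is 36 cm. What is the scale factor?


Original length = 4 cm
Scaled length = 36 cm
Scale factor = 36 / 4
= 9

9


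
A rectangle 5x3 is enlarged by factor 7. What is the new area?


Original dimensions: 5 x 3
Enlargement factor = 7
New width = 5 * 7 = 35
New height = 3 * 7 = 21
New area = 35 * 21 = 735

735


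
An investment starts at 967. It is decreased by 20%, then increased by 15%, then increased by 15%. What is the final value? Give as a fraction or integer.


Start: 967
Step 1: decrease by 20% => multiply by 80/100
  967 * 80/100 = 3868/5
Step 2: increase by 15% => multiply by 115/100
  3868/5 * 115/100 = 22241/25
Step 3: increase by 15% => multiply by 115/100
  22241/25 * 115/100 = 511543/500
Final value = 511543/500

511543/500


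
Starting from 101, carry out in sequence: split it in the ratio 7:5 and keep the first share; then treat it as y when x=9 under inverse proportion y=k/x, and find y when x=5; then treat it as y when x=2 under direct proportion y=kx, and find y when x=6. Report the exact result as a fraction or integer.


Start with 101.
Step 1: Split 7:5, first share = 101 * 7/12 = 707/12
Step 2: Inverse prop: k = (707/12)*9; new y = k/5 = 707/12*9/5 = 2121/20
Step 3: Direct prop: k = (2121/20)/2; new y = k*6 = 2121/20*6/2 = 6363/20
Final result = 6363/20

6363/20


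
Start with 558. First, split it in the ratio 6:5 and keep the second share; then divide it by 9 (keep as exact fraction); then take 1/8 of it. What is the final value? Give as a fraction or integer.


Start with 558.
Step 1: Split 6:5, second share = 558 * 5/11 = 2790/11
Step 2: Divide by 9: 2790/11 / 9 = 310/11
Step 3: Take 1/8: 310/11 * 1/8 = 155/44
Final result = 155/44

155/44


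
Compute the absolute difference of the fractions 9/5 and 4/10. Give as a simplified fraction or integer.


Simplify: 9/5 = 9/5 and 4/10 = 2/5
Find common denominator: LCD = 5
Convert: 9/5 and 2/5
Difference = |9 - 2|/5 = 7/5
Simplified = 7/5

7/5


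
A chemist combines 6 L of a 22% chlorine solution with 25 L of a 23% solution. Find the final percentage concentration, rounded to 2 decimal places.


Solute in mixture 1 = 22% of 6 L = 6*22/100 = 33/25 L
Solute in mixture 2 = 23% of 25 L = 25*23/100 = 23/4 L
Total solute = 33/25 + 23/4 = 707/100 L
Total volume = 6 + 25 = 31 L
Final concentration = 707/100/31 * 100 = 22.81%

22.81


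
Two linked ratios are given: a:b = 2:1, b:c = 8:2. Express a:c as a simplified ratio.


Given a:b = 2:1 and b:c = 8:2
Make b consistent. Multiply first ratio by 8: a:b = 16:8
Multiply second ratio by 1: b:c = 8:2
Now b = 8 in both, so a:b:c = 16:8:2
Therefore a:c = 16:2
Simplify by GCD: a:c = 8:1

8:1


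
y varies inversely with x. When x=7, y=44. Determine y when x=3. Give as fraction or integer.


Inverse proportion: y = k/x
Find k: k = 7 * 44 = 308
Compute y at x=3: y = 308/3
y = 308/3

308/3


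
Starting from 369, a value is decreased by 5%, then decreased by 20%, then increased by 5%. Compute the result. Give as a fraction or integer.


Start: 369
Step 1: decrease by 5% => multiply by 95/100
  369 * 95/100 = 7011/20
Step 2: decrease by 20% => multiply by 80/100
  7011/20 * 80/100 = 7011/25
Step 3: increase by 5% => multiply by 105/100
  7011/25 * 105/100 = 147231/500
Final value = 147231/500

147231/500
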